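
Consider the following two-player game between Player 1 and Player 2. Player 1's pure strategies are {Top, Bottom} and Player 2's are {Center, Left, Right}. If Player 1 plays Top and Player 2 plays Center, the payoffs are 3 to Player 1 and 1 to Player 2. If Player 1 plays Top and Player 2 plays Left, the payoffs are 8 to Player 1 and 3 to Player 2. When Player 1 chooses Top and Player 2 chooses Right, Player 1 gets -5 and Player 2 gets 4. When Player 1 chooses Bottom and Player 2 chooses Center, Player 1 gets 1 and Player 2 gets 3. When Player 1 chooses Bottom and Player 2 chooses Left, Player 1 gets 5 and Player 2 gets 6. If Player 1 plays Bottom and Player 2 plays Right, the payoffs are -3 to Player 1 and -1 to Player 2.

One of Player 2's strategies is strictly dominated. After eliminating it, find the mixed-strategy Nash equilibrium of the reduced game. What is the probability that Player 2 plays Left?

Player 2's strategy Center is strictly dominated by Left: 3 > 1 and 6 > 3. Eliminate Center.
Set Player 1's expected payoff from Top equal to that from Bottom:
  Player 1's payoff to Top: q·8 + (1−q)·(-5) = 13q - 5
  Player 1's payoff to Bottom: q·5 + (1−q)·(-3) = 8q - 3
  13q - 5 = 8q - 3  ⇒  5q = 2  ⇒  q = 2/5.

q = 2/5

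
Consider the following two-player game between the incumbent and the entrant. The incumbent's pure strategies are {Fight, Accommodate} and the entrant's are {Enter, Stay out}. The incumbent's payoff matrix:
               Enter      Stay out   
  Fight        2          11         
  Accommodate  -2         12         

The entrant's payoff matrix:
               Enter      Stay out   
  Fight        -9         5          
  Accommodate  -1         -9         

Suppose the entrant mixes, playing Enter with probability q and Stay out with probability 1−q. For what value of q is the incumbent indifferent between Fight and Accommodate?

The incumbent's indifference between Fight and Accommodate determines the entrant's mixing probability q:
  the incumbent's payoff from Fight: q·2 + (1−q)·11 = -9q + 11
  the incumbent's payoff from Accommodate: q·(-2) + (1−q)·12 = -14q + 12
  -9q + 11 = -14q + 12  ⇒  5q = 1  ⇒  q = 1/5.

q = 1/5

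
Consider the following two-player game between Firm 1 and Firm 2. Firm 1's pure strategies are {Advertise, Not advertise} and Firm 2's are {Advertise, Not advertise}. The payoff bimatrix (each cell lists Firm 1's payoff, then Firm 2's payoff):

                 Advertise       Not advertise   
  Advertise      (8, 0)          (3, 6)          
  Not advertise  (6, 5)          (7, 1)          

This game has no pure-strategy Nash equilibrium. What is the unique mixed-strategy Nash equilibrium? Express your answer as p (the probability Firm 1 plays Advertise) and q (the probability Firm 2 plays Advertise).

Firm 1's mix must leave Firm 2 indifferent between Advertise and Not advertise.
  Firm 2's expected payoff from Advertise: p·0 + (1−p)·5 = -5p + 5
  Firm 2's expected payoff from Not advertise: p·6 + (1−p)·1 = 5p + 1
  -5p + 5 = 5p + 1  ⇒  -10p = -4  ⇒  p = 2/5.
For Firm 1 to be willing to mix, Firm 1 must be indifferent between Advertise and Not advertise, which pins down Firm 2's mix.
  Firm 1's payoff from Advertise: q·8 + (1−q)·3 = 5q + 3
  Firm 1's payoff from Not advertise: q·6 + (1−q)·7 = -q + 7
  5q + 3 = -q + 7  ⇒  6q = 4  ⇒  q = 2/3.

p = 2/5, q = 2/3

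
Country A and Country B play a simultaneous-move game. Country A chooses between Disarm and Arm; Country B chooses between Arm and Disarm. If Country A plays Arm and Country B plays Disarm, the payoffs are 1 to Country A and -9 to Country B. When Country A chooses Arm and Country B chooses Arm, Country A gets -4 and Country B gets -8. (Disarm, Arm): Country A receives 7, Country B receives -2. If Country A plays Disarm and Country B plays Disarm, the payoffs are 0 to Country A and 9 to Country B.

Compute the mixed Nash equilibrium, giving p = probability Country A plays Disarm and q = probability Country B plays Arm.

p = 1/12, q = 1/12

Set Country B's expected payoff from Arm equal to that from Disarm:
  Country B's payoff from Arm: p·(-2) + (1−p)·(-8) = 6p - 8
  Country B's payoff from Disarm: p·9 + (1−p)·(-9) = 18p - 9
  6p - 8 = 18p - 9  ⇒  -12p = -1  ⇒  p = 1/12.
Country B's mix must leave Country A indifferent between Disarm and Arm.
  Country A's payoff from Disarm: q·7 + (1−q)·0 = 7q
  Country A's payoff from Arm: q·(-4) + (1−q)·1 = -5q + 1
  7q = -5q + 1  ⇒  12q = 1  ⇒  q = 1/12.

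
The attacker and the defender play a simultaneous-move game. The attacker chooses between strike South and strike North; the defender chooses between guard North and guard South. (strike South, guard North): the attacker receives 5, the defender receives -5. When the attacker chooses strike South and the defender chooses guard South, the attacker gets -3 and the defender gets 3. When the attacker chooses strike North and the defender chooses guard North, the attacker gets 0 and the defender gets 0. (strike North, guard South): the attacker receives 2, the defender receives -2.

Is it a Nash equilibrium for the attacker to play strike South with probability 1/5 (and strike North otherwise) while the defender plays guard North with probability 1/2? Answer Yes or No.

Check the defender's indifference given the attacker's mix p = 1/5:
  payoff from guard North = -1; payoff from guard South = -1 — equal.
Check the attacker's indifference given the defender's mix q = 1/2:
  payoff from strike South = 1; payoff from strike North = 1 — equal.
Both players are indifferent, so neither can profitably deviate.

Yes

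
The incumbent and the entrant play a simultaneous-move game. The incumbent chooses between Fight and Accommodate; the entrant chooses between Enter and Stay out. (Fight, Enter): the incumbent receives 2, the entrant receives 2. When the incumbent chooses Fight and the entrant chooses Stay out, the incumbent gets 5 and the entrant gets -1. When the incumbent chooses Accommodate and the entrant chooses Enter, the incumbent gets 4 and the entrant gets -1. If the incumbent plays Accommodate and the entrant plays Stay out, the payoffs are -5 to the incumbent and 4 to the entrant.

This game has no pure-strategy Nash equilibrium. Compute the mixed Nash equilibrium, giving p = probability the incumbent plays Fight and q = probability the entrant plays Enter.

The incumbent's mix must leave the entrant indifferent between Enter and Stay out.
  the entrant's payoff to Enter: p·2 + (1−p)·(-1) = 3p - 1
  the entrant's payoff to Stay out: p·(-1) + (1−p)·4 = -5p + 4
  3p - 1 = -5p + 4  ⇒  8p = 5  ⇒  p = 5/8.
Set the incumbent's expected payoff from Fight equal to that from Accommodate:
  the incumbent's payoff from Fight: q·2 + (1−q)·5 = -3q + 5
  the incumbent's payoff from Accommodate: q·4 + (1−q)·(-5) = 9q - 5
  -3q + 5 = 9q - 5  ⇒  -12q = -10  ⇒  q = 5/6.

p = 5/8, q = 5/6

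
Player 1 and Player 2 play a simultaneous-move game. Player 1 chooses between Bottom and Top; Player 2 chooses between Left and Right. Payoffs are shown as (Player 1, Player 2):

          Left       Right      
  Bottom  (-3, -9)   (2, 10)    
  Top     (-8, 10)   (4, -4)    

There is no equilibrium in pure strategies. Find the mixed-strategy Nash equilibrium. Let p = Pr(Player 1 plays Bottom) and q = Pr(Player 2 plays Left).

p = 14/33, q = 2/7

Set Player 2's expected payoff from Left equal to that from Right:
  Player 2's payoff to Left: p·(-9) + (1−p)·10 = -19p + 10
  Player 2's payoff to Right: p·10 + (1−p)·(-4) = 14p - 4
  -19p + 10 = 14p - 4  ⇒  -33p = -14  ⇒  p = 14/33.
In a mixed equilibrium Player 1 is indifferent between Bottom and Top; this condition fixes q.
  Player 1's payoff to Bottom: q·(-3) + (1−q)·2 = -5q + 2
  Player 1's payoff to Top: q·(-8) + (1−q)·4 = -12q + 4
  -5q + 2 = -12q + 4  ⇒  7q = 2  ⇒  q = 2/7.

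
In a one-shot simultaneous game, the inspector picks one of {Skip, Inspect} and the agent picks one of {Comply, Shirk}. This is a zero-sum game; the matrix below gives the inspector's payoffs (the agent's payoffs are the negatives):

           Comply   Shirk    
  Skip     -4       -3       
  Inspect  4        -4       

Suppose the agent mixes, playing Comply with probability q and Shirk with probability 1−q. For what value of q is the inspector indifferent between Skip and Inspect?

q = 1/9

The agent's mix must leave the inspector indifferent between Skip and Inspect.
  the inspector's expected payoff from Skip: q·(-4) + (1−q)·(-3) = -q - 3
  the inspector's expected payoff from Inspect: q·4 + (1−q)·(-4) = 8q - 4
  -q - 3 = 8q - 4  ⇒  -9q = -1  ⇒  q = 1/9.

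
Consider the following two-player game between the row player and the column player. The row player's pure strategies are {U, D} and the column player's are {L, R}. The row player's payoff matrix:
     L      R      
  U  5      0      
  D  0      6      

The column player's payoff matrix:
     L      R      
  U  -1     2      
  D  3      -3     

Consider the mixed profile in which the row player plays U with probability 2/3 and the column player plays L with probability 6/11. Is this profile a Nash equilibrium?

Yes

Check the column player's indifference given the row player's mix p = 2/3:
  payoff from L = 1/3; payoff from R = 1/3 — equal.
Check the row player's indifference given the column player's mix q = 6/11:
  payoff from U = 30/11; payoff from D = 30/11 — equal.
Both players are indifferent, so neither can profitably deviate.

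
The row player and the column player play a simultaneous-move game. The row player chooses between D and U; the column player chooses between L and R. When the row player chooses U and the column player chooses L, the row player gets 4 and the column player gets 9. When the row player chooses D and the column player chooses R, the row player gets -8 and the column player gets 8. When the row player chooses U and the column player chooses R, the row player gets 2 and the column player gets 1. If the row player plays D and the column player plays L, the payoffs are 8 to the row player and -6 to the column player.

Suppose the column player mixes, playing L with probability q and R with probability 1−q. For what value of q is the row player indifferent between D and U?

q = 5/7

For the row player to be willing to mix, the row player must be indifferent between D and U, which pins down the column player's mix.
  the row player's expected payoff from D: q·8 + (1−q)·(-8) = 16q - 8
  the row player's expected payoff from U: q·4 + (1−q)·2 = 2q + 2
  16q - 8 = 2q + 2  ⇒  14q = 10  ⇒  q = 5/7.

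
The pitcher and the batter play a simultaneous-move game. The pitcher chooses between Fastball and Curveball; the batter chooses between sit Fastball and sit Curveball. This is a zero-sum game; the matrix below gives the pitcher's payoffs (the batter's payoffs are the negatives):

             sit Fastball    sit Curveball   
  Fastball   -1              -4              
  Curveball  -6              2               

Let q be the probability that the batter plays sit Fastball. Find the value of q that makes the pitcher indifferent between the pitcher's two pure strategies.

q = 6/11

Set the pitcher's expected payoff from Fastball equal to that from Curveball:
  the pitcher's expected payoff from Fastball: q·(-1) + (1−q)·(-4) = 3q - 4
  the pitcher's expected payoff from Curveball: q·(-6) + (1−q)·2 = -8q + 2
  3q - 4 = -8q + 2  ⇒  11q = 6  ⇒  q = 6/11.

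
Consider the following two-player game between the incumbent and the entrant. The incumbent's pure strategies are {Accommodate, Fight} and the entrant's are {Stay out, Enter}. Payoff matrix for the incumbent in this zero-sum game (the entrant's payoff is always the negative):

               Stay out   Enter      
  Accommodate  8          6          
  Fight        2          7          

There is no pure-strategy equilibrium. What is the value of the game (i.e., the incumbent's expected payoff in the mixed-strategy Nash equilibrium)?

v = 44/7

For the incumbent to be willing to mix, the incumbent must be indifferent between Accommodate and Fight, which pins down the entrant's mix.
  the incumbent's payoff from Accommodate: q·8 + (1−q)·6 = 2q + 6
  the incumbent's payoff from Fight: q·2 + (1−q)·7 = -5q + 7
  2q + 6 = -5q + 7  ⇒  7q = 1  ⇒  q = 1/7.
The value is the incumbent's expected payoff against this mix (using Accommodate): (1/7)·8 + (6/7)·6 = 44/7.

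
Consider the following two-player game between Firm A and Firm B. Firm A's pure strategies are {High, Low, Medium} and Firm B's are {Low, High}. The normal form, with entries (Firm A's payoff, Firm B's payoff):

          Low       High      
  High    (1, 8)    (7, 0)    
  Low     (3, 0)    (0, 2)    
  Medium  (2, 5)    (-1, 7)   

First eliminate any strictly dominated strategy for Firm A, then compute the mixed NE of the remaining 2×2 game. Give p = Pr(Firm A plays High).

p = 1/5

Firm A's strategy Medium is strictly dominated by Low: 3 > 2 and 0 > -1. Eliminate Medium.
Firm A's mix must leave Firm B indifferent between Low and High.
  Firm B's payoff to Low: p·8 + (1−p)·0 = 8p
  Firm B's payoff to High: p·0 + (1−p)·2 = -2p + 2
  8p = -2p + 2  ⇒  10p = 2  ⇒  p = 1/5.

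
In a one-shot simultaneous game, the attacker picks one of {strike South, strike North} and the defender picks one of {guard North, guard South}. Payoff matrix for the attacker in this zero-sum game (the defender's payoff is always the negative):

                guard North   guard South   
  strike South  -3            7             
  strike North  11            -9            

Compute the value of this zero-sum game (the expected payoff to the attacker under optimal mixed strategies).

v = 5/3

In a mixed equilibrium the attacker is indifferent between strike South and strike North; this condition fixes q.
  the attacker's payoff to strike South: q·(-3) + (1−q)·7 = -10q + 7
  the attacker's payoff to strike North: q·11 + (1−q)·(-9) = 20q - 9
  -10q + 7 = 20q - 9  ⇒  -30q = -16  ⇒  q = 8/15.
The value is the attacker's expected payoff against this mix (using strike South): (8/15)·(-3) + (7/15)·7 = 5/3.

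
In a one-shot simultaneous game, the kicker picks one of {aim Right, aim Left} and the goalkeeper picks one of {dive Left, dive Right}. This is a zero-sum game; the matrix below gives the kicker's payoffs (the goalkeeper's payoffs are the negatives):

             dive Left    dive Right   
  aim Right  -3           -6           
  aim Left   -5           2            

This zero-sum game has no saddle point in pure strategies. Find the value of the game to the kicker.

For the kicker to be willing to mix, the kicker must be indifferent between aim Right and aim Left, which pins down the goalkeeper's mix.
  the kicker's payoff from aim Right: q·(-3) + (1−q)·(-6) = 3q - 6
  the kicker's payoff from aim Left: q·(-5) + (1−q)·2 = -7q + 2
  3q - 6 = -7q + 2  ⇒  10q = 8  ⇒  q = 4/5.
The value is the kicker's expected payoff against this mix (using aim Right): (4/5)·(-3) + (1/5)·(-6) = -18/5.

v = -18/5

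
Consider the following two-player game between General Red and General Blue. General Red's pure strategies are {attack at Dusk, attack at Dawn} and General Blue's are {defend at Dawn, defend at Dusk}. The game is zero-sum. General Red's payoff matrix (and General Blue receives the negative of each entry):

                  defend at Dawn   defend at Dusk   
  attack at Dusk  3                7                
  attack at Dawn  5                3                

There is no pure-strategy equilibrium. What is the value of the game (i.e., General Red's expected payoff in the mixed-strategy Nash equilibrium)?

Set General Red's expected payoff from attack at Dusk equal to that from attack at Dawn:
  General Red's expected payoff from attack at Dusk: q·3 + (1−q)·7 = -4q + 7
  General Red's expected payoff from attack at Dawn: q·5 + (1−q)·3 = 2q + 3
  -4q + 7 = 2q + 3  ⇒  -6q = -4  ⇒  q = 2/3.
The value is General Red's expected payoff against this mix (using attack at Dusk): (2/3)·3 + (1/3)·7 = 13/3.

v = 13/3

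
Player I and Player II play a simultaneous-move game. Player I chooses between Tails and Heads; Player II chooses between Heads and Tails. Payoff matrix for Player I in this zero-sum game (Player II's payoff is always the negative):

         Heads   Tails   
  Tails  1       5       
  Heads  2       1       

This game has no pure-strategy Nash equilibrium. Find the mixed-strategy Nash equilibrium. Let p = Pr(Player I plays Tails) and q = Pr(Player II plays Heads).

p = 1/5, q = 4/5

For Player II to be willing to mix, Player II must be indifferent between Heads and Tails, which pins down Player I's mix.
  Player II's expected payoff from Heads: p·(-1) + (1−p)·(-2) = p - 2
  Player II's expected payoff from Tails: p·(-5) + (1−p)·(-1) = -4p - 1
  p - 2 = -4p - 1  ⇒  5p = 1  ⇒  p = 1/5.
Player II's mix must leave Player I indifferent between Tails and Heads.
  Player I's payoff from Tails: q·1 + (1−q)·5 = -4q + 5
  Player I's payoff from Heads: q·2 + (1−q)·1 = q + 1
  -4q + 5 = q + 1  ⇒  -5q = -4  ⇒  q = 4/5.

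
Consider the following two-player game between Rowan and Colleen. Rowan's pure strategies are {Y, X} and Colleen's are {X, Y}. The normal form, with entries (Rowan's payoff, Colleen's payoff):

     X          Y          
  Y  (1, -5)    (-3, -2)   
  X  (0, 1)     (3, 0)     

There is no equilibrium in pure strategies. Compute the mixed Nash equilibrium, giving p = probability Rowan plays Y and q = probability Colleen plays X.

p = 1/4, q = 6/7

For Colleen to be willing to mix, Colleen must be indifferent between X and Y, which pins down Rowan's mix.
  Colleen's payoff from X: p·(-5) + (1−p)·1 = -6p + 1
  Colleen's payoff from Y: p·(-2) + (1−p)·0 = -2p
  -6p + 1 = -2p  ⇒  -4p = -1  ⇒  p = 1/4.
For Rowan to be willing to mix, Rowan must be indifferent between Y and X, which pins down Colleen's mix.
  Rowan's expected payoff from Y: q·1 + (1−q)·(-3) = 4q - 3
  Rowan's expected payoff from X: q·0 + (1−q)·3 = -3q + 3
  4q - 3 = -3q + 3  ⇒  7q = 6  ⇒  q = 6/7.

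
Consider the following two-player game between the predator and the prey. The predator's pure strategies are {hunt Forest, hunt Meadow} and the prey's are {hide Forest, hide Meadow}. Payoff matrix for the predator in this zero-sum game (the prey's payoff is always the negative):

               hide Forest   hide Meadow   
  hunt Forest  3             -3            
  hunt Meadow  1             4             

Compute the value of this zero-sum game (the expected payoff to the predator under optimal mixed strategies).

In a mixed equilibrium the predator is indifferent between hunt Forest and hunt Meadow; this condition fixes q.
  the predator's expected payoff from hunt Forest: q·3 + (1−q)·(-3) = 6q - 3
  the predator's expected payoff from hunt Meadow: q·1 + (1−q)·4 = -3q + 4
  6q - 3 = -3q + 4  ⇒  9q = 7  ⇒  q = 7/9.
The value is the predator's expected payoff against this mix (using hunt Forest): (7/9)·3 + (2/9)·(-3) = 5/3.

v = 5/3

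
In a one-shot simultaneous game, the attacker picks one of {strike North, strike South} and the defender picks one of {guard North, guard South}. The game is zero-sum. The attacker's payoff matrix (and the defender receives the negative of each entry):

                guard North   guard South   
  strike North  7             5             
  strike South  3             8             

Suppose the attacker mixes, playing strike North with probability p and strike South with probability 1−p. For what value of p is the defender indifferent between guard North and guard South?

p = 5/7

Set the defender's expected payoff from guard North equal to that from guard South:
  the defender's payoff to guard North: p·(-7) + (1−p)·(-3) = -4p - 3
  the defender's payoff to guard South: p·(-5) + (1−p)·(-8) = 3p - 8
  -4p - 3 = 3p - 8  ⇒  -7p = -5  ⇒  p = 5/7.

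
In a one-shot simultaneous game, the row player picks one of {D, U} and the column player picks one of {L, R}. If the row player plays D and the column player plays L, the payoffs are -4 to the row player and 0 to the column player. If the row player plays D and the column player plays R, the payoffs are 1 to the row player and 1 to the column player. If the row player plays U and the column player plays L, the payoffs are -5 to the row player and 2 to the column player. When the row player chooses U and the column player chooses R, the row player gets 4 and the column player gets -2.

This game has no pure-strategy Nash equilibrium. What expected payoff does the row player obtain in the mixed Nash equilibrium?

-11/4

The row player's indifference between D and U determines the column player's mixing probability q:
  the row player's payoff to D: q·(-4) + (1−q)·1 = -5q + 1
  the row player's payoff to U: q·(-5) + (1−q)·4 = -9q + 4
  -5q + 1 = -9q + 4  ⇒  4q = 3  ⇒  q = 3/4.
At equilibrium the row player is indifferent across rows, so the row player's payoff equals the payoff from D: (3/4)·(-4) + (1/4)·1 = -11/4.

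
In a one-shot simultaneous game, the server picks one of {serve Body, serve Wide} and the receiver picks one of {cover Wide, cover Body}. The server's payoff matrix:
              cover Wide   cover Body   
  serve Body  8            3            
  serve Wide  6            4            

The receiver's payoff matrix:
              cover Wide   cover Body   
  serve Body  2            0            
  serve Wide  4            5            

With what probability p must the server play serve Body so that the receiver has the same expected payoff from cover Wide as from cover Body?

p = 1/3

In a mixed equilibrium the receiver is indifferent between cover Wide and cover Body; this condition fixes p.
  the receiver's expected payoff from cover Wide: p·2 + (1−p)·4 = -2p + 4
  the receiver's expected payoff from cover Body: p·0 + (1−p)·5 = -5p + 5
  -2p + 4 = -5p + 5  ⇒  3p = 1  ⇒  p = 1/3.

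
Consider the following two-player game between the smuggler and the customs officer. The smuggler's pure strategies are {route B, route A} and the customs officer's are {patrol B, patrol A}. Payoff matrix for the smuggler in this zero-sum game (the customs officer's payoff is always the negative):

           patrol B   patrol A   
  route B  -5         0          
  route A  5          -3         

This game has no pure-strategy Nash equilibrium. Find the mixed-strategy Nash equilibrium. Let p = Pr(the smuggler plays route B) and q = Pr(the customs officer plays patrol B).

p = 8/13, q = 3/13

The smuggler's mix must leave the customs officer indifferent between patrol B and patrol A.
  the customs officer's expected payoff from patrol B: p·5 + (1−p)·(-5) = 10p - 5
  the customs officer's expected payoff from patrol A: p·0 + (1−p)·3 = -3p + 3
  10p - 5 = -3p + 3  ⇒  13p = 8  ⇒  p = 8/13.
Set the smuggler's expected payoff from route B equal to that from route A:
  the smuggler's expected payoff from route B: q·(-5) + (1−q)·0 = -5q
  the smuggler's expected payoff from route A: q·5 + (1−q)·(-3) = 8q - 3
  -5q = 8q - 3  ⇒  -13q = -3  ⇒  q = 3/13.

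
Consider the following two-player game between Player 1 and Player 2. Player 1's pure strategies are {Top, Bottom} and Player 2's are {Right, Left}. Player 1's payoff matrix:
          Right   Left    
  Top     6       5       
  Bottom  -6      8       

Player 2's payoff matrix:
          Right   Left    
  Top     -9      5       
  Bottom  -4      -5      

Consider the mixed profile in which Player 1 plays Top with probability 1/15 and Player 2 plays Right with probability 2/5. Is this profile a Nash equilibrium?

No

Given Player 2's mix q = 2/5, Player 1's payoff from Top is 27/5 but from Bottom is 12/5. Player 1 strictly prefers Top, so Player 1 would not mix.
So the proposed profile is not a Nash equilibrium.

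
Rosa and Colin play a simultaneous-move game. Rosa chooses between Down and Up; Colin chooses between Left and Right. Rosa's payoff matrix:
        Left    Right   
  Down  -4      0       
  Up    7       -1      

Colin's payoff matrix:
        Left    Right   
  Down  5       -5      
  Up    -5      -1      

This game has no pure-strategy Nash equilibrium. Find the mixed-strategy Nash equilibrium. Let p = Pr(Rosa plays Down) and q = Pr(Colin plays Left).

Set Colin's expected payoff from Left equal to that from Right:
  Colin's payoff from Left: p·5 + (1−p)·(-5) = 10p - 5
  Colin's payoff from Right: p·(-5) + (1−p)·(-1) = -4p - 1
  10p - 5 = -4p - 1  ⇒  14p = 4  ⇒  p = 2/7.
Rosa's indifference between Down and Up determines Colin's mixing probability q:
  Rosa's expected payoff from Down: q·(-4) + (1−q)·0 = -4q
  Rosa's expected payoff from Up: q·7 + (1−q)·(-1) = 8q - 1
  -4q = 8q - 1  ⇒  -12q = -1  ⇒  q = 1/12.

p = 2/7, q = 1/12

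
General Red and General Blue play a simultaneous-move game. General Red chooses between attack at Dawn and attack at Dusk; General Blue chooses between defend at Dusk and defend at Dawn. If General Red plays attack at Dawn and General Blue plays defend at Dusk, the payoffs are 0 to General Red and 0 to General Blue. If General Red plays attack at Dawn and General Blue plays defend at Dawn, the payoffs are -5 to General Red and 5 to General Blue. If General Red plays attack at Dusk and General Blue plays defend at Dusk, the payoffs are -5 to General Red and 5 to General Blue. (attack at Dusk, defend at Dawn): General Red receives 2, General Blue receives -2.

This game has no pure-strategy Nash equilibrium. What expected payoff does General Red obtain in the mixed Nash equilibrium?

General Blue's mix must leave General Red indifferent between attack at Dawn and attack at Dusk.
  General Red's payoff to attack at Dawn: q·0 + (1−q)·(-5) = 5q - 5
  General Red's payoff to attack at Dusk: q·(-5) + (1−q)·2 = -7q + 2
  5q - 5 = -7q + 2  ⇒  12q = 7  ⇒  q = 7/12.
At equilibrium General Red is indifferent across rows, so General Red's payoff equals the payoff from attack at Dawn: (7/12)·0 + (5/12)·(-5) = -25/12.

-25/12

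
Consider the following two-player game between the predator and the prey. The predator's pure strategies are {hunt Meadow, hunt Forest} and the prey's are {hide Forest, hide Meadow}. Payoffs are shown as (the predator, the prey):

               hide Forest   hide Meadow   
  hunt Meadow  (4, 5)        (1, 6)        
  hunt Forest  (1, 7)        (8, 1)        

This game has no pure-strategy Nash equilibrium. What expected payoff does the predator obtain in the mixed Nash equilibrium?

31/10

Set the predator's expected payoff from hunt Meadow equal to that from hunt Forest:
  the predator's payoff from hunt Meadow: q·4 + (1−q)·1 = 3q + 1
  the predator's payoff from hunt Forest: q·1 + (1−q)·8 = -7q + 8
  3q + 1 = -7q + 8  ⇒  10q = 7  ⇒  q = 7/10.
At equilibrium the predator is indifferent across rows, so the predator's payoff equals the payoff from hunt Meadow: (7/10)·4 + (3/10)·1 = 31/10.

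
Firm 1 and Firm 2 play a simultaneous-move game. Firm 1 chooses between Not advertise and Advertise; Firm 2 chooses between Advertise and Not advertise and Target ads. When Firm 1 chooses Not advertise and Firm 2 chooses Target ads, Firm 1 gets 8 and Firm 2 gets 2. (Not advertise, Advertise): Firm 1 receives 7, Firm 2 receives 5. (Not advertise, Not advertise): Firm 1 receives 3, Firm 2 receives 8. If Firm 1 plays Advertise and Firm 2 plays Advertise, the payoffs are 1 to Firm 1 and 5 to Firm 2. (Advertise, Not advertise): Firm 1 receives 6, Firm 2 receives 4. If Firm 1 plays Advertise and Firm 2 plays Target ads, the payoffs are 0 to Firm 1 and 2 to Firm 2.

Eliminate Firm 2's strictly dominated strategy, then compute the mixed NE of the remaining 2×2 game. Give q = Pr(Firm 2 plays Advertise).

Firm 2's strategy Target ads is strictly dominated by Advertise: 5 > 2 and 5 > 2. Eliminate Target ads.
For Firm 1 to be willing to mix, Firm 1 must be indifferent between Not advertise and Advertise, which pins down Firm 2's mix.
  Firm 1's payoff to Not advertise: q·7 + (1−q)·3 = 4q + 3
  Firm 1's payoff to Advertise: q·1 + (1−q)·6 = -5q + 6
  4q + 3 = -5q + 6  ⇒  9q = 3  ⇒  q = 1/3.

q = 1/3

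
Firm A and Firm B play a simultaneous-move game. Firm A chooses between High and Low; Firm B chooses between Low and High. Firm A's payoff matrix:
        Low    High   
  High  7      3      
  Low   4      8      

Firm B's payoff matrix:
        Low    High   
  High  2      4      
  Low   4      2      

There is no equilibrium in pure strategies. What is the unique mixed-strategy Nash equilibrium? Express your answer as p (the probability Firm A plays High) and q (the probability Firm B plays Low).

Firm A's mix must leave Firm B indifferent between Low and High.
  Firm B's expected payoff from Low: p·2 + (1−p)·4 = -2p + 4
  Firm B's expected payoff from High: p·4 + (1−p)·2 = 2p + 2
  -2p + 4 = 2p + 2  ⇒  -4p = -2  ⇒  p = 1/2.
Set Firm A's expected payoff from High equal to that from Low:
  Firm A's expected payoff from High: q·7 + (1−q)·3 = 4q + 3
  Firm A's expected payoff from Low: q·4 + (1−q)·8 = -4q + 8
  4q + 3 = -4q + 8  ⇒  8q = 5  ⇒  q = 5/8.

p = 1/2, q = 5/8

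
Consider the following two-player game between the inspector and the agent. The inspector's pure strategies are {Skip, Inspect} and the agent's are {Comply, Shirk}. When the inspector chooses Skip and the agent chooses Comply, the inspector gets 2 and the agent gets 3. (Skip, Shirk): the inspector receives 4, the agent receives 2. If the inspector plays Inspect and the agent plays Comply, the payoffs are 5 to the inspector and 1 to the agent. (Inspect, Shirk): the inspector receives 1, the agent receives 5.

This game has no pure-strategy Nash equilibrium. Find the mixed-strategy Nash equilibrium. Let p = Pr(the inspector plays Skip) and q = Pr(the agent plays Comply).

For the agent to be willing to mix, the agent must be indifferent between Comply and Shirk, which pins down the inspector's mix.
  the agent's expected payoff from Comply: p·3 + (1−p)·1 = 2p + 1
  the agent's expected payoff from Shirk: p·2 + (1−p)·5 = -3p + 5
  2p + 1 = -3p + 5  ⇒  5p = 4  ⇒  p = 4/5.
Set the inspector's expected payoff from Skip equal to that from Inspect:
  the inspector's payoff from Skip: q·2 + (1−q)·4 = -2q + 4
  the inspector's payoff from Inspect: q·5 + (1−q)·1 = 4q + 1
  -2q + 4 = 4q + 1  ⇒  -6q = -3  ⇒  q = 1/2.

p = 4/5, q = 1/2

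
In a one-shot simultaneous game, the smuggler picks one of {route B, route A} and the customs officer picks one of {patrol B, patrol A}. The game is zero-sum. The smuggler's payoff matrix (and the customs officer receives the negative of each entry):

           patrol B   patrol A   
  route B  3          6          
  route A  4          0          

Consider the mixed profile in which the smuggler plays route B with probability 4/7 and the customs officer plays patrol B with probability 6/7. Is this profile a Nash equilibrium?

Yes

Check the customs officer's indifference given the smuggler's mix p = 4/7:
  payoff from patrol B = -24/7; payoff from patrol A = -24/7 — equal.
Check the smuggler's indifference given the customs officer's mix q = 6/7:
  payoff from route B = 24/7; payoff from route A = 24/7 — equal.
Both players are indifferent, so neither can profitably deviate.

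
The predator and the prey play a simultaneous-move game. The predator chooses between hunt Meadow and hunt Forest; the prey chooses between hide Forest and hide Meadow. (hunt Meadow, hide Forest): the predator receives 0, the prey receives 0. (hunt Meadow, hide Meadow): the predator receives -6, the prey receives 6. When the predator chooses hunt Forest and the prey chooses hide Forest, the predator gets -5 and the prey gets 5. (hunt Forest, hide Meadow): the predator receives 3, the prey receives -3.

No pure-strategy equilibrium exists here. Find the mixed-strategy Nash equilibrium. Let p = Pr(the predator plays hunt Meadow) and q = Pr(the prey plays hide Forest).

p = 4/7, q = 9/14

Set the prey's expected payoff from hide Forest equal to that from hide Meadow:
  the prey's expected payoff from hide Forest: p·0 + (1−p)·5 = -5p + 5
  the prey's expected payoff from hide Meadow: p·6 + (1−p)·(-3) = 9p - 3
  -5p + 5 = 9p - 3  ⇒  -14p = -8  ⇒  p = 4/7.
For the predator to be willing to mix, the predator must be indifferent between hunt Meadow and hunt Forest, which pins down the prey's mix.
  the predator's payoff to hunt Meadow: q·0 + (1−q)·(-6) = 6q - 6
  the predator's payoff to hunt Forest: q·(-5) + (1−q)·3 = -8q + 3
  6q - 6 = -8q + 3  ⇒  14q = 9  ⇒  q = 9/14.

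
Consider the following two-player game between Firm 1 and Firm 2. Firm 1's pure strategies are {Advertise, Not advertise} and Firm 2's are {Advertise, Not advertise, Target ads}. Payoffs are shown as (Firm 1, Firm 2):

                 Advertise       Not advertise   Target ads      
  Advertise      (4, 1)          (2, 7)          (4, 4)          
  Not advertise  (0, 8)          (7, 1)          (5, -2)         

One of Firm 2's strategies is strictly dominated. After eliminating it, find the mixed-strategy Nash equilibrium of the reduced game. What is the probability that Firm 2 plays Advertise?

Firm 2's strategy Target ads is strictly dominated by Not advertise: 7 > 4 and 1 > -2. Eliminate Target ads.
In a mixed equilibrium Firm 1 is indifferent between Advertise and Not advertise; this condition fixes q.
  Firm 1's payoff to Advertise: q·4 + (1−q)·2 = 2q + 2
  Firm 1's payoff to Not advertise: q·0 + (1−q)·7 = -7q + 7
  2q + 2 = -7q + 7  ⇒  9q = 5  ⇒  q = 5/9.

q = 5/9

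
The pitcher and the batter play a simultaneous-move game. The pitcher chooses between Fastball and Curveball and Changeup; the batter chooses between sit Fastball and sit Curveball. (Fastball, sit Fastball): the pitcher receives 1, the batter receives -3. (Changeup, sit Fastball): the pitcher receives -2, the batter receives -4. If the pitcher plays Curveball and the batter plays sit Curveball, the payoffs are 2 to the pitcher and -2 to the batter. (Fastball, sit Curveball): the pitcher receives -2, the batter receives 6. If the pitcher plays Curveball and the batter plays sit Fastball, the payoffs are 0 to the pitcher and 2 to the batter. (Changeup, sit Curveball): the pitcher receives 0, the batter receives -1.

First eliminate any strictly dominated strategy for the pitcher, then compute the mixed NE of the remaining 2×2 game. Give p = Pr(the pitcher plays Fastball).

p = 4/13

The pitcher's strategy Changeup is strictly dominated by Curveball: 0 > -2 and 2 > 0. Eliminate Changeup.
In a mixed equilibrium the batter is indifferent between sit Fastball and sit Curveball; this condition fixes p.
  the batter's expected payoff from sit Fastball: p·(-3) + (1−p)·2 = -5p + 2
  the batter's expected payoff from sit Curveball: p·6 + (1−p)·(-2) = 8p - 2
  -5p + 2 = 8p - 2  ⇒  -13p = -4  ⇒  p = 4/13.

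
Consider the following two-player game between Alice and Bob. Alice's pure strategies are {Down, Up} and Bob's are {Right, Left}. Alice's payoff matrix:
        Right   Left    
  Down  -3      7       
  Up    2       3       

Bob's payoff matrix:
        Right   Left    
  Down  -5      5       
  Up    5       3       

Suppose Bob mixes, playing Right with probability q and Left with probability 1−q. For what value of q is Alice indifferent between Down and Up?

In a mixed equilibrium Alice is indifferent between Down and Up; this condition fixes q.
  Alice's expected payoff from Down: q·(-3) + (1−q)·7 = -10q + 7
  Alice's expected payoff from Up: q·2 + (1−q)·3 = -q + 3
  -10q + 7 = -q + 3  ⇒  -9q = -4  ⇒  q = 4/9.

q = 4/9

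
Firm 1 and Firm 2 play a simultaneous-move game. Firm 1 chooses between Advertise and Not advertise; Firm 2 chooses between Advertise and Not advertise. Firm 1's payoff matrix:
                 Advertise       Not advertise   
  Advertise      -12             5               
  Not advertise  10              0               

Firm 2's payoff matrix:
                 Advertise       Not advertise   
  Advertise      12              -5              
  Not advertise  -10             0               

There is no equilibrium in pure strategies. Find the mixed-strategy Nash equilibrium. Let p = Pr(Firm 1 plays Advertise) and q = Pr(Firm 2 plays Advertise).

p = 10/27, q = 5/27

Firm 1's mix must leave Firm 2 indifferent between Advertise and Not advertise.
  Firm 2's payoff from Advertise: p·12 + (1−p)·(-10) = 22p - 10
  Firm 2's payoff from Not advertise: p·(-5) + (1−p)·0 = -5p
  22p - 10 = -5p  ⇒  27p = 10  ⇒  p = 10/27.
Set Firm 1's expected payoff from Advertise equal to that from Not advertise:
  Firm 1's expected payoff from Advertise: q·(-12) + (1−q)·5 = -17q + 5
  Firm 1's expected payoff from Not advertise: q·10 + (1−q)·0 = 10q
  -17q + 5 = 10q  ⇒  -27q = -5  ⇒  q = 5/27.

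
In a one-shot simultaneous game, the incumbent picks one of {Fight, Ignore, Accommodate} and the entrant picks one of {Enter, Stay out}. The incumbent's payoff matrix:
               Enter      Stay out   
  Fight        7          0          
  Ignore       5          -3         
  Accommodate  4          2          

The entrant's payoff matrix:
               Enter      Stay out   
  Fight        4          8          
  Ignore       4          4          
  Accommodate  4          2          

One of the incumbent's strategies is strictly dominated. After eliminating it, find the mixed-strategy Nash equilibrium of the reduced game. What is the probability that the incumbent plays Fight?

p = 1/3

The incumbent's strategy Ignore is strictly dominated by Fight: 7 > 5 and 0 > -3. Eliminate Ignore.
For the entrant to be willing to mix, the entrant must be indifferent between Enter and Stay out, which pins down the incumbent's mix.
  the entrant's expected payoff from Enter: p·4 + (1−p)·4 = 4
  the entrant's expected payoff from Stay out: p·8 + (1−p)·2 = 6p + 2
  4 = 6p + 2  ⇒  -6p = -2  ⇒  p = 1/3.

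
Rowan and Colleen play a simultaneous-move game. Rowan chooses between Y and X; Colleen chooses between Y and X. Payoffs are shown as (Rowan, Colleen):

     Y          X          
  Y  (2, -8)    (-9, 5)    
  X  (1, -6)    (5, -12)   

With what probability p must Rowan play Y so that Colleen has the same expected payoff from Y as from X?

p = 6/19

Rowan's mix must leave Colleen indifferent between Y and X.
  Colleen's expected payoff from Y: p·(-8) + (1−p)·(-6) = -2p - 6
  Colleen's expected payoff from X: p·5 + (1−p)·(-12) = 17p - 12
  -2p - 6 = 17p - 12  ⇒  -19p = -6  ⇒  p = 6/19.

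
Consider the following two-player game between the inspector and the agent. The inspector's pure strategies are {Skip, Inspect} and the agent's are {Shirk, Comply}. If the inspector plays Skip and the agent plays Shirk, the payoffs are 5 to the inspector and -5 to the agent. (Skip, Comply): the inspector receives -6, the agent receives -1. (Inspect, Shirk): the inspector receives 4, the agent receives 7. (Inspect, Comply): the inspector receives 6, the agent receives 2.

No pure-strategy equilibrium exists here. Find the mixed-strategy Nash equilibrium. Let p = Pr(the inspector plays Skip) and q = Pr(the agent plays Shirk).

p = 5/9, q = 12/13

The inspector's mix must leave the agent indifferent between Shirk and Comply.
  the agent's expected payoff from Shirk: p·(-5) + (1−p)·7 = -12p + 7
  the agent's expected payoff from Comply: p·(-1) + (1−p)·2 = -3p + 2
  -12p + 7 = -3p + 2  ⇒  -9p = -5  ⇒  p = 5/9.
The inspector's indifference between Skip and Inspect determines the agent's mixing probability q:
  the inspector's payoff from Skip: q·5 + (1−q)·(-6) = 11q - 6
  the inspector's payoff from Inspect: q·4 + (1−q)·6 = -2q + 6
  11q - 6 = -2q + 6  ⇒  13q = 12  ⇒  q = 12/13.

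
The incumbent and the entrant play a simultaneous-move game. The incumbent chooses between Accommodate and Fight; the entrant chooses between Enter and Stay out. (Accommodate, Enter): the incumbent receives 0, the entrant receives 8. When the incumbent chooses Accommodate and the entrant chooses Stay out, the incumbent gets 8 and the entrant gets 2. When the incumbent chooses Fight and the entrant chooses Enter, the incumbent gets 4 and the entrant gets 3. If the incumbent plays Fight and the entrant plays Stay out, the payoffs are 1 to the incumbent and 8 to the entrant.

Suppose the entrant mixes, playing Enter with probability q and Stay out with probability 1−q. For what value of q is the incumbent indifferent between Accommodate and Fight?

For the incumbent to be willing to mix, the incumbent must be indifferent between Accommodate and Fight, which pins down the entrant's mix.
  the incumbent's expected payoff from Accommodate: q·0 + (1−q)·8 = -8q + 8
  the incumbent's expected payoff from Fight: q·4 + (1−q)·1 = 3q + 1
  -8q + 8 = 3q + 1  ⇒  -11q = -7  ⇒  q = 7/11.

q = 7/11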